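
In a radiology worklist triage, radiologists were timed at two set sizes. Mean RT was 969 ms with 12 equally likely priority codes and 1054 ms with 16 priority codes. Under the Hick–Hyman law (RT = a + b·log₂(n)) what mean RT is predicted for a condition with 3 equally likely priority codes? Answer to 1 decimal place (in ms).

559.4 ms

Solve the two-equation system in a and b:
  b = (1054 − 969) / (log₂ 16 − log₂ 12) = 85 / (4 − 3.5850) = 204.801 ms/bit
  a = 969 − 204.801 × 3.5850 = 234.797 ms
Then RT(3) = 234.797 + 204.801 × log₂ 3 = 234.797 + 204.801 × 1.5850 ≈ 559.398 ms.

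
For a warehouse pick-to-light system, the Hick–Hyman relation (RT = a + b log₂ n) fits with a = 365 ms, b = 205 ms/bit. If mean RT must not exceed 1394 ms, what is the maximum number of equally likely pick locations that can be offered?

32

Information budget: (1394 − 365)/205 = 5.0195 bits, so n ≤ 2^5.0195 = 32.436 → at most 32.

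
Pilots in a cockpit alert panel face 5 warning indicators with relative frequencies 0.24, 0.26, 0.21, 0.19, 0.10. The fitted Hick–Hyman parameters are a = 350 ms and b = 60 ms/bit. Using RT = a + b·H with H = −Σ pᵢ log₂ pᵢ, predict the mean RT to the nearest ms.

486 ms

H = 0.24·log₂(1/0.24) + 0.26·log₂(1/0.26) + 0.21·log₂(1/0.21) + 0.19·log₂(1/0.19) + 0.10·log₂(1/0.10) = 2.2597 bits.
RT = 350 + 60 × 2.2597 = 485.58 ms.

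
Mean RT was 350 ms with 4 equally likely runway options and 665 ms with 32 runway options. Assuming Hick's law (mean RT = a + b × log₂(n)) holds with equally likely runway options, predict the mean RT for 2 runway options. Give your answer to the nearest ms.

With log₂ n on the abscissa the relation is linear; from the two conditions:
  b = (665 − 350) / (log₂ 32 − log₂ 4) = 315 / (5 − 2) = 105 ms/bit
  a = 350 − 105 × 2 = 140 ms
Then RT(2) = 140 + 105 × log₂ 2 = 140 + 105 × 1 ≈ 245.000 ms.

245 ms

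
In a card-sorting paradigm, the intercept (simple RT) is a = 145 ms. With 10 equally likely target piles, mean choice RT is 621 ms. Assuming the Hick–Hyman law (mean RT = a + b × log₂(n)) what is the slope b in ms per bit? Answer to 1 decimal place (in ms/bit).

log₂(10) = 3.3219 bits.
b = (RT − a)/log₂ n = (621 − 145) / 3.3219 = 143.290 ms/bit.

143.3 ms/bit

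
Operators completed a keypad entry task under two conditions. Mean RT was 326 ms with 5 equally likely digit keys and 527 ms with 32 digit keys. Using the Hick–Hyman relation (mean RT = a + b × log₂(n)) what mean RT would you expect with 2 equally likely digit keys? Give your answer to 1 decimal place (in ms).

226.8 ms

Solve the two-equation system in a and b:
  b = (527 − 326) / (log₂ 32 − log₂ 5) = 201 / (5 − 2.3219) = 75.054 ms/bit
  a = 326 − 75.054 × 2.3219 = 151.730 ms
Then RT(2) = 151.730 + 75.054 × log₂ 2 = 151.730 + 75.054 × 1 ≈ 226.784 ms.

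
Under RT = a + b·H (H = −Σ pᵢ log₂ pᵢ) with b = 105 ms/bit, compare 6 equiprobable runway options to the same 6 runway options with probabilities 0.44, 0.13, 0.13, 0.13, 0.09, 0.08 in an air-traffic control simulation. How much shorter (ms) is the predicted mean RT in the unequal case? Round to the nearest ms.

33 ms

Equiprobable entropy H₀ = log₂ 6 = 2.5850 bits.
Skewed entropy H = −Σ pᵢ log₂ pᵢ = 2.2732 bits.
ΔRT = b·(H₀ − H) = 105 × 0.3117 = 32.73 ms.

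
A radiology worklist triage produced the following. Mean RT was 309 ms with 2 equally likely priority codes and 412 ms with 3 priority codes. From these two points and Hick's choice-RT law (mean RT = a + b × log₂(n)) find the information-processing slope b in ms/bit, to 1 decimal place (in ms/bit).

b = (RT₂ − RT₁)/(log₂ n₂ − log₂ n₁) = (412 − 309)/(1.5850 − 1) = 176.080 ms/bit.

176.1 ms/bit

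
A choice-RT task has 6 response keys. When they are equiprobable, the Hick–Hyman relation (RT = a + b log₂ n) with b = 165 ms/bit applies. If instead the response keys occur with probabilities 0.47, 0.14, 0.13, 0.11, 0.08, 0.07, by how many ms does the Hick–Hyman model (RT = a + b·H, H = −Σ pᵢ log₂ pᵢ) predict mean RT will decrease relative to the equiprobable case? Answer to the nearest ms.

63 ms

The RT saving is b·ΔH. Equiprobable H₀ = log₂(6) = 2.5850 bits; with the given probabilities H = 2.2021 bits.
b·(H₀ − H) = 165 × (2.5850 − 2.2021) = 63.18 ms.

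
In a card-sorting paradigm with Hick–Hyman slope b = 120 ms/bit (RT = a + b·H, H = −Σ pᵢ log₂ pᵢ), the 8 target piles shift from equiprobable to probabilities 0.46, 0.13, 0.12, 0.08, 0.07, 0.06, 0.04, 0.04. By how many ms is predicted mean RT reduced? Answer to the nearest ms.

67 ms

Equiprobable entropy H₀ = log₂ 8 = 3.0000 bits.
Skewed entropy H = −Σ pᵢ log₂ pᵢ = 2.4402 bits.
ΔRT = b·(H₀ − H) = 120 × 0.5598 = 67.18 ms.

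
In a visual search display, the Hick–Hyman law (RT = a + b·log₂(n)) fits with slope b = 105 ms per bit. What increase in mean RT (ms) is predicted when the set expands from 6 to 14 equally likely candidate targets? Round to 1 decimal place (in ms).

128.4 ms

Only the slope matters, since a is common to both: ΔRT = b·log₂(n₂/n₁).
log₂(14) − log₂(6) = 3.8074 − 2.5850 = 1.2224.
ΔRT = 105 × 1.2224 = 128.351 ms.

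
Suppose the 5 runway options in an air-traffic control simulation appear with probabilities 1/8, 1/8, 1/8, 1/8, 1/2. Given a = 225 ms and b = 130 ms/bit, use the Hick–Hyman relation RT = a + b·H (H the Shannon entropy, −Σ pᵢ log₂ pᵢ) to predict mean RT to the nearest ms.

485 ms

Each term −pᵢ log₂ pᵢ: 0.125·3 + 0.125·3 + 0.125·3 + 0.125·3 + 0.5·1; summed, H = 2.000 bits.
Mean RT = a + bH = 225 + 130·2.000 = 485.00 ms.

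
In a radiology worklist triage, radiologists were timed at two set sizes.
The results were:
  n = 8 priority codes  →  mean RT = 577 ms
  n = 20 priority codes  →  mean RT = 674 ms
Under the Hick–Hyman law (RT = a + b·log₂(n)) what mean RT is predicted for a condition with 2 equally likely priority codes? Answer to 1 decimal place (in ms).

430.2 ms

Fit slope and intercept:
  b = (674 − 577) / (log₂ 20 − log₂ 8) = 97 / (4.3219 − 3) = 73.378 ms/bit
  a = 577 − 73.378 × 3 = 356.867 ms
Then RT(2) = 356.867 + 73.378 × log₂ 2 = 356.867 + 73.378 × 1 ≈ 430.245 ms.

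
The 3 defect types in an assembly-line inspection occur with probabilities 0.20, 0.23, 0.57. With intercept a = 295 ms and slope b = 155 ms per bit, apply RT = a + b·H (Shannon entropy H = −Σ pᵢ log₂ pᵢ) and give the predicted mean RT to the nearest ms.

Entropy contributions −pᵢ log₂ pᵢ: 0.4644, 0.4877, 0.4623; sum H = 1.4143 bits.
RT = a + bH = 295 + 155·1.4143 = 514.22 ms.

514 ms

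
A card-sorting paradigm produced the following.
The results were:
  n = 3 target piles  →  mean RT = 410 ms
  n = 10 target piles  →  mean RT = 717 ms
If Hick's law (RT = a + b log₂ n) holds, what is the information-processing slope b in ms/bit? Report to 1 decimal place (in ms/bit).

The slope on a log₂ axis is (717 − 410) / (3.3219 − 1.5850) = 176.745 ms/bit.

176.7 ms/bit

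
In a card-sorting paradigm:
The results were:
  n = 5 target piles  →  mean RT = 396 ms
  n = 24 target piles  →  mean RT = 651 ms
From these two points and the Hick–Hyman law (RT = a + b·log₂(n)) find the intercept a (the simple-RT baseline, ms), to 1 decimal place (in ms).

134.4 ms

b = (RT₂ − RT₁)/(log₂ n₂ − log₂ n₁) = (651 − 396)/(4.5850 − 2.3219) = 112.681 ms/bit.
Intercept: a = 396 − 112.681·log₂(5) = 134.364 ms.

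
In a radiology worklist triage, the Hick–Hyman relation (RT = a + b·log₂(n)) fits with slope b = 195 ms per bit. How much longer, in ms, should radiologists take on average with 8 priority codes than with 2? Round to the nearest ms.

Only the slope matters, since a is common to both: ΔRT = b·log₂(n₂/n₁).
log₂(8) − log₂(2) = log₂(8/2) = log₂(4) = 2.
ΔRT = 195 × 2.0000 = 390.000 ms.

390 ms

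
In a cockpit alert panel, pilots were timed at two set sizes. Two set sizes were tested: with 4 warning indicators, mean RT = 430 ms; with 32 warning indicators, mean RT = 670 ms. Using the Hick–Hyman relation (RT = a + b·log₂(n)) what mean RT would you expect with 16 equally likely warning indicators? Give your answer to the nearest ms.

Fit slope and intercept:
  b = (670 − 430) / (log₂ 32 − log₂ 4) = 240 / (5 − 2) = 80 ms/bit
  a = 430 − 80 × 2 = 270 ms
Then RT(16) = 270 + 80 × log₂ 16 = 270 + 80 × 4 ≈ 590.000 ms.

590 ms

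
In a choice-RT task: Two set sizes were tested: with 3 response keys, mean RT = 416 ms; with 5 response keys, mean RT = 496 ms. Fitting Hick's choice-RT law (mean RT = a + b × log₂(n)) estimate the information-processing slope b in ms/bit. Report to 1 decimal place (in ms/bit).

108.6 ms/bit

The slope on a log₂ axis is (496 − 416) / (2.3219 − 1.5850) = 108.553 ms/bit.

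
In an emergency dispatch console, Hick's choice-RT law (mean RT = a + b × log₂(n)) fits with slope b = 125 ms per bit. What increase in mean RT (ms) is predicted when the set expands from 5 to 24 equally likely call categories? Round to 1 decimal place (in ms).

Only the slope matters, since a is common to both: ΔRT = b·log₂(n₂/n₁).
log₂(24) − log₂(5) = 4.5850 − 2.3219 = 2.2630.
ΔRT = 125 × 2.2630 = 282.879 ms.

282.9 ms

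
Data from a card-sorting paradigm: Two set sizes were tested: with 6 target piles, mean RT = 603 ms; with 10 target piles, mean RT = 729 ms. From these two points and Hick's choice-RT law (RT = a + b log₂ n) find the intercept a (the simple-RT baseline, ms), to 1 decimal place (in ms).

161.0 ms

Slope: b = (729 − 603) / (log₂ 10 − log₂ 6) = 126/0.7370 = 170.971 ms/bit.
a = RT₁ − b·log₂ n₁ = 603 − 170.971 × 2.5850 = 161.045 ms.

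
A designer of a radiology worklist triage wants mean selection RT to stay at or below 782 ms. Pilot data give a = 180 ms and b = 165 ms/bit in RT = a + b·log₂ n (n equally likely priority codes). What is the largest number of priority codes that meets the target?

Set 180 + 165·log₂ n ≤ 782 → log₂ n ≤ (782 − 180)/165 = 3.6485.
So n ≤ 2^3.6485 = 12.540; the largest integer n is 12.

12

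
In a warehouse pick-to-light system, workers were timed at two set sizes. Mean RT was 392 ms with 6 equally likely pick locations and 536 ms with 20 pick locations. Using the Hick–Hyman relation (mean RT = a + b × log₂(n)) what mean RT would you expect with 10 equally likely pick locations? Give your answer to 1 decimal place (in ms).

With log₂ n on the abscissa the relation is linear; from the two conditions:
  b = (536 − 392) / (log₂ 20 − log₂ 6) = 144 / (4.3219 − 2.5850) = 82.903 ms/bit
  a = 392 − 82.903 × 2.5850 = 177.698 ms
Then RT(10) = 177.698 + 82.903 × log₂ 10 = 177.698 + 82.903 × 3.3219 ≈ 453.097 ms.

453.1 ms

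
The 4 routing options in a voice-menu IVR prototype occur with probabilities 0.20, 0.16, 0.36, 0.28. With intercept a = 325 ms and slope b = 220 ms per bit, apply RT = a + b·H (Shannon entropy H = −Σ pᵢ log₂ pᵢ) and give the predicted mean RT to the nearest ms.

750 ms

Entropy contributions −pᵢ log₂ pᵢ: 0.4644, 0.4230, 0.5306, 0.5142; sum H = 1.9322 bits.
RT = a + bH = 325 + 220·1.9322 = 750.09 ms.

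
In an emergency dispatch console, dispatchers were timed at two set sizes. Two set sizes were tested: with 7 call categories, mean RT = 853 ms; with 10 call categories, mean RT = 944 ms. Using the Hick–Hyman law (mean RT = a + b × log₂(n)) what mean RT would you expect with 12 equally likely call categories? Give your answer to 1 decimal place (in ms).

990.5 ms

With log₂ n on the abscissa the relation is linear; from the two conditions:
  b = (944 − 853) / (log₂ 10 − log₂ 7) = 91 / (3.3219 − 2.8074) = 176.846 ms/bit
  a = 853 − 176.846 × 2.8074 = 356.532 ms
Then RT(12) = 356.532 + 176.846 × log₂ 12 = 356.532 + 176.846 × 3.5850 ≈ 990.516 ms.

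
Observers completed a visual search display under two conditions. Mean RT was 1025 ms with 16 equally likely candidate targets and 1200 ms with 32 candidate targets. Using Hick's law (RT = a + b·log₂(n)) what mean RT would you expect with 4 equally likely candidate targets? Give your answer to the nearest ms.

675 ms

RT is linear in log₂ n, so two points fix the line:
  b = (1200 − 1025) / (log₂ 32 − log₂ 16) = 175 / (5 − 4) = 175 ms/bit
  a = 1025 − 175 × 4 = 325 ms
Then RT(4) = 325 + 175 × log₂ 4 = 325 + 175 × 2 ≈ 675.000 ms.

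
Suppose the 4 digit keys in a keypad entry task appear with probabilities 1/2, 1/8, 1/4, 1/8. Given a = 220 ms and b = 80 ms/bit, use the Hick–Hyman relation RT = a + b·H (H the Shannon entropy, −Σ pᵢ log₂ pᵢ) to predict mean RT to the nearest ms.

Each term −pᵢ log₂ pᵢ: 0.5·1 + 0.125·3 + 0.25·2 + 0.125·3; summed, H = 1.750 bits.
Mean RT = a + bH = 220 + 80·1.750 = 360.00 ms.

360 ms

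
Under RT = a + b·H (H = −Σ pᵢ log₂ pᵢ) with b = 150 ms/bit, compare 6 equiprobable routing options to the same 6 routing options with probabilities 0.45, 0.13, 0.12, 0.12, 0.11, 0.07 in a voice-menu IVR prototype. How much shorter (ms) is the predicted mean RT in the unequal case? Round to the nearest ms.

50 ms

The RT saving is b·ΔH. Equiprobable H₀ = log₂(6) = 2.5850 bits; with the given probabilities H = 2.2540 bits.
b·(H₀ − H) = 150 × (2.5850 − 2.2540) = 49.64 ms.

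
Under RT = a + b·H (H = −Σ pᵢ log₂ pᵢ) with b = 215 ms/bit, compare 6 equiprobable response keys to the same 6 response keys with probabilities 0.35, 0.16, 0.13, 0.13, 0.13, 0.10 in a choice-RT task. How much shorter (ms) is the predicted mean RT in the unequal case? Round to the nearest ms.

The RT saving is b·ΔH. Equiprobable H₀ = log₂(6) = 2.5850 bits; with the given probabilities H = 2.4332 bits.
b·(H₀ − H) = 215 × (2.5850 − 2.4332) = 32.62 ms.

33 ms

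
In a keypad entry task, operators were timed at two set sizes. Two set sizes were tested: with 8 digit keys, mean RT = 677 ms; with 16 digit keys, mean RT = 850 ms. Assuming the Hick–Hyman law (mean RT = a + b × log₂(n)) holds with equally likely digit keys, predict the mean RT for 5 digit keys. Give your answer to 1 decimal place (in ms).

Solve the two-equation system in a and b:
  b = (850 − 677) / (log₂ 16 − log₂ 8) = 173 / (4 − 3) = 173.000 ms/bit
  a = 677 − 173.000 × 3 = 158.000 ms
Then RT(5) = 158.000 + 173.000 × log₂ 5 = 158.000 + 173.000 × 2.3219 ≈ 559.694 ms.

559.7 ms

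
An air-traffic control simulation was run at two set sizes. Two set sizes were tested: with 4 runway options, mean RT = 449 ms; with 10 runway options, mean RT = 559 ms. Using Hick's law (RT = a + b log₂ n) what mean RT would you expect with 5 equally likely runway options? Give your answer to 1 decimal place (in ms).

475.8 ms

Solve the two-equation system in a and b:
  b = (559 − 449) / (log₂ 10 − log₂ 4) = 110 / (3.3219 − 2) = 83.212 ms/bit
  a = 449 − 83.212 × 2 = 282.576 ms
Then RT(5) = 282.576 + 83.212 × log₂ 5 = 282.576 + 83.212 × 2.3219 ≈ 475.788 ms.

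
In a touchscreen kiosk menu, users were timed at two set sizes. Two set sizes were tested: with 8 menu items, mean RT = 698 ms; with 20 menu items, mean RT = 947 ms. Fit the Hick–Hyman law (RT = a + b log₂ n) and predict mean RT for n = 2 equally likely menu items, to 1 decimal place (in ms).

321.3 ms

Fit slope and intercept:
  b = (947 − 698) / (log₂ 20 − log₂ 8) = 249 / (4.3219 − 3) = 188.361 ms/bit
  a = 698 − 188.361 × 3 = 132.916 ms
Then RT(2) = 132.916 + 188.361 × log₂ 2 = 132.916 + 188.361 × 1 ≈ 321.278 ms.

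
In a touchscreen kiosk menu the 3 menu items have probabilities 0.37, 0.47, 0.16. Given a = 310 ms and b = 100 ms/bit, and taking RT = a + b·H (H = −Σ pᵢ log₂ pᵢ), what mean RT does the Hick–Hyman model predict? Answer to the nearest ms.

H = 0.37·log₂(1/0.37) + 0.47·log₂(1/0.47) + 0.16·log₂(1/0.16) = 1.4657 bits.
RT = 310 + 100 × 1.4657 = 456.57 ms.

457 ms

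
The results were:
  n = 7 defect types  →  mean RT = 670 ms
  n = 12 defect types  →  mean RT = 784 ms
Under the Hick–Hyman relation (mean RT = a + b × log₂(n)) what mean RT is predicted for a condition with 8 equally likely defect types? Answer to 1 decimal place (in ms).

698.2 ms

With log₂ n on the abscissa the relation is linear; from the two conditions:
  b = (784 − 670) / (log₂ 12 − log₂ 7) = 114 / (3.5850 − 2.8074) = 146.604 ms/bit
  a = 670 − 146.604 × 2.8074 = 258.432 ms
Then RT(8) = 258.432 + 146.604 × log₂ 8 = 258.432 + 146.604 × 3 ≈ 698.242 ms.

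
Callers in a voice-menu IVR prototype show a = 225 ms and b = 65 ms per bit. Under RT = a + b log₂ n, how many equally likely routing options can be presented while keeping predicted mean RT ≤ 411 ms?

7

65·log₂ n ≤ 411 − 225 = 186, giving log₂ n ≤ 2.8615 and n ≤ 7.268. The largest whole number is 7.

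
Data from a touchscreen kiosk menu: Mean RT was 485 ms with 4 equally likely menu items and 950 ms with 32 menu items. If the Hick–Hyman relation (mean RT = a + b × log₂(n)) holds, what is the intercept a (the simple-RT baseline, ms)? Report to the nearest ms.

The slope on a log₂ axis is (950 − 485) / (5 − 2) = 155 ms/bit.
Intercept: a = 485 − 155·log₂(4) = 175.000 ms.

175 ms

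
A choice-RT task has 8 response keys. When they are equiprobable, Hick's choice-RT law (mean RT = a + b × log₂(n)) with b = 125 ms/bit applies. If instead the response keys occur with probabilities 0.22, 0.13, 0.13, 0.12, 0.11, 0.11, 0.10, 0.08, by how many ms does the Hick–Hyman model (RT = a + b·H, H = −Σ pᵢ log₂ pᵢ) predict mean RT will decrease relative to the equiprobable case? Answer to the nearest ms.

8 ms

Equiprobable entropy H₀ = log₂ 8 = 3.0000 bits.
Skewed entropy H = −Σ pᵢ log₂ pᵢ = 2.9372 bits.
ΔRT = b·(H₀ − H) = 125 × 0.0628 = 7.85 ms.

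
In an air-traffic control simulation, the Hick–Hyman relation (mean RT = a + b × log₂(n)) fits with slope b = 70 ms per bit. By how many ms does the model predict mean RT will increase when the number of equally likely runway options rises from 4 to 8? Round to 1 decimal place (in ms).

The intercept a cancels: ΔRT = b·(log₂ n₂ − log₂ n₁) = b·log₂(n₂/n₁).
log₂(8) − log₂(4) = log₂(8/4) = log₂(2) = 1.
ΔRT = 70 × 1.0000 = 70.000 ms.

70.0 ms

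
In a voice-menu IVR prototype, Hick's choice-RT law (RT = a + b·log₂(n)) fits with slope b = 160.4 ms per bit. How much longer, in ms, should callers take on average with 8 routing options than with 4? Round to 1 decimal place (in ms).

160.4 ms

The intercept a cancels: ΔRT = b·(log₂ n₂ − log₂ n₁) = b·log₂(n₂/n₁).
log₂(8) − log₂(4) = log₂(8/4) = log₂(2) = 1.
ΔRT = 160.4 × 1.0000 = 160.400 ms.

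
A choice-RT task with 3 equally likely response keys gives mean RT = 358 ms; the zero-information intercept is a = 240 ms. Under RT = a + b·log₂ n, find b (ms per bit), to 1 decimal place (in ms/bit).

74.4 ms/bit

log₂(3) = 1.5850 bits.
b = (RT − a)/log₂ n = (358 − 240) / 1.5850 = 74.450 ms/bit.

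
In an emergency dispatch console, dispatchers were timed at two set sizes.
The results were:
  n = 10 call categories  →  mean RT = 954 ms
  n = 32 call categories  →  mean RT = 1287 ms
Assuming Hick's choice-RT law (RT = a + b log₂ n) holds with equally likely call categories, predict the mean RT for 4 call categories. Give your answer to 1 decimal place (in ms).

With log₂ n on the abscissa the relation is linear; from the two conditions:
  b = (1287 − 954) / (log₂ 32 − log₂ 10) = 333 / (5 − 3.3219) = 198.442 ms/bit
  a = 954 − 198.442 × 3.3219 = 294.790 ms
Then RT(4) = 294.790 + 198.442 × log₂ 4 = 294.790 + 198.442 × 2 ≈ 691.674 ms.

691.7 ms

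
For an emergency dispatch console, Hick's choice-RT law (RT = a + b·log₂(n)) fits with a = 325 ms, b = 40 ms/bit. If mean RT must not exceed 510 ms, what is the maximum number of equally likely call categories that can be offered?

24

Information budget: (510 − 325)/40 = 4.6250 bits, so n ≤ 2^4.6250 = 24.675 → at most 24.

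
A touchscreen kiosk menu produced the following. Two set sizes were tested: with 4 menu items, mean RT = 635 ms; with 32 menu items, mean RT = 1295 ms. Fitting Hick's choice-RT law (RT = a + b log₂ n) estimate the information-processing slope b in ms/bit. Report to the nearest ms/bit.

220 ms/bit

The slope on a log₂ axis is (1295 − 635) / (5 − 2) = 220 ms/bit.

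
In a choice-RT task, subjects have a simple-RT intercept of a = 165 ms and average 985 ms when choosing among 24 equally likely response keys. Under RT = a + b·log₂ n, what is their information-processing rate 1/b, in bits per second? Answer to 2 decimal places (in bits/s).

5.59 bits/s

Choice component = 985 − 165 = 820 ms over log₂(24) = 4.5850 bits.
b = 820 / 4.5850 = 178.846 ms/bit, so 1/b = 5.591 bits/s.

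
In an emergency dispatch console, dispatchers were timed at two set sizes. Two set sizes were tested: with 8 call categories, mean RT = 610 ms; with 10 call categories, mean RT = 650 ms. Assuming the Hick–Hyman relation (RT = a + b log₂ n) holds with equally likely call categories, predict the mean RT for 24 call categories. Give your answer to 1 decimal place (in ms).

Solve the two-equation system in a and b:
  b = (650 − 610) / (log₂ 10 − log₂ 8) = 40 / (3.3219 − 3) = 124.251 ms/bit
  a = 610 − 124.251 × 3 = 237.246 ms
Then RT(24) = 237.246 + 124.251 × log₂ 24 = 237.246 + 124.251 × 4.5850 ≈ 806.934 ms.

806.9 ms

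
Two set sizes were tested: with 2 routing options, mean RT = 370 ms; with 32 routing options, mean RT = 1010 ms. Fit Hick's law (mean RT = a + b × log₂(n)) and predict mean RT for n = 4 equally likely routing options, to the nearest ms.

530 ms

Solve the two-equation system in a and b:
  b = (1010 − 370) / (log₂ 32 − log₂ 2) = 640 / (5 − 1) = 160 ms/bit
  a = 370 − 160 × 1 = 210 ms
Then RT(4) = 210 + 160 × log₂ 4 = 210 + 160 × 2 ≈ 530.000 ms.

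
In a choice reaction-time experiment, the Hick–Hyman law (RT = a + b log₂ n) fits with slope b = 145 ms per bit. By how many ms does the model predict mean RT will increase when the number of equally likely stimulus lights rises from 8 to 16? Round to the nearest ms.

ΔRT = (a + b log₂ n₂) − (a + b log₂ n₁) = b·(log₂ n₂ − log₂ n₁).
log₂(16) − log₂(8) = log₂(16/8) = log₂(2) = 1.
ΔRT = 145 × 1.0000 = 145.000 ms.

145 ms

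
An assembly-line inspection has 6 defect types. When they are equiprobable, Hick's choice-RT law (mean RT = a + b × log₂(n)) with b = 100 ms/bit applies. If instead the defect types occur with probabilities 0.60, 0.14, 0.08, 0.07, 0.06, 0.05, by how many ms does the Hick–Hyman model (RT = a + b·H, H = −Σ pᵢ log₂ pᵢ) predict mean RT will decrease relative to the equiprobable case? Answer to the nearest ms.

Equiprobable entropy H₀ = log₂ 6 = 2.5850 bits.
Skewed entropy H = −Σ pᵢ log₂ pᵢ = 1.8590 bits.
ΔRT = b·(H₀ − H) = 100 × 0.7260 = 72.60 ms.

73 ms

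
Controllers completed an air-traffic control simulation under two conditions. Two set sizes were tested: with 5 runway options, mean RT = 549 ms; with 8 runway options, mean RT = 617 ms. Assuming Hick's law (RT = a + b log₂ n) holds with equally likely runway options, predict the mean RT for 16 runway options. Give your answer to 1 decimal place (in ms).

RT is linear in log₂ n, so two points fix the line:
  b = (617 − 549) / (log₂ 8 − log₂ 5) = 68 / (3 − 2.3219) = 100.284 ms/bit
  a = 549 − 100.284 × 2.3219 = 316.147 ms
Then RT(16) = 316.147 + 100.284 × log₂ 16 = 316.147 + 100.284 × 4 ≈ 717.284 ms.

717.3 ms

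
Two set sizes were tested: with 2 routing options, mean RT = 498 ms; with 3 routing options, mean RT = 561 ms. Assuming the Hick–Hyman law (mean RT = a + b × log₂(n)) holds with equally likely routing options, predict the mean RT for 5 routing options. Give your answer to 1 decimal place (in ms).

640.4 ms

RT is linear in log₂ n, so two points fix the line:
  b = (561 − 498) / (log₂ 3 − log₂ 2) = 63 / (1.5850 − 1) = 107.699 ms/bit
  a = 498 − 107.699 × 1 = 390.301 ms
Then RT(5) = 390.301 + 107.699 × log₂ 5 = 390.301 + 107.699 × 2.3219 ≈ 640.371 ms.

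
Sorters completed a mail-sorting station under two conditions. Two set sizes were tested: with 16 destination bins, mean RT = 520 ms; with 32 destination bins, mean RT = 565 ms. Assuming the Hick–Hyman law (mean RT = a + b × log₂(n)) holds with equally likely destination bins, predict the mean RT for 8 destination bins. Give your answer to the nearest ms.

475 ms

Solve the two-equation system in a and b:
  b = (565 − 520) / (log₂ 32 − log₂ 16) = 45 / (5 − 4) = 45 ms/bit
  a = 520 − 45 × 4 = 340 ms
Then RT(8) = 340 + 45 × log₂ 8 = 340 + 45 × 3 ≈ 475.000 ms.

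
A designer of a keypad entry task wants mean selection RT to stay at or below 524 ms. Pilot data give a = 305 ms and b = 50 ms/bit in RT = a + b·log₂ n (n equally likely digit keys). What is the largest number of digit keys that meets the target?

Set 305 + 50·log₂ n ≤ 524 → log₂ n ≤ (524 − 305)/50 = 4.3800.
So n ≤ 2^4.3800 = 20.821; the largest integer n is 20.

20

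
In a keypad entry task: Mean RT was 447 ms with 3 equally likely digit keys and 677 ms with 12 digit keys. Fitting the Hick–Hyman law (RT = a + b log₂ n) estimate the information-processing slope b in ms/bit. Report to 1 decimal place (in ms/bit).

The slope on a log₂ axis is (677 − 447) / (3.5850 − 1.5850) = 115.000 ms/bit.

115.0 ms/bit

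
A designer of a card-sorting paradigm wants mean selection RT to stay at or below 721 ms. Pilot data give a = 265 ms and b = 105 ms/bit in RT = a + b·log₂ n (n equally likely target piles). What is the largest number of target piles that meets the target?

20

105·log₂ n ≤ 721 − 265 = 456, giving log₂ n ≤ 4.3429 and n ≤ 20.292. The largest whole number is 20.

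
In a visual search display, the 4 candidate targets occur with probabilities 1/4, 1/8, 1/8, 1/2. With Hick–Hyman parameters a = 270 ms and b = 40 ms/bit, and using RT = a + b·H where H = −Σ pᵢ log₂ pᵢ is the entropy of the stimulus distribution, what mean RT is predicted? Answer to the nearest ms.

Each term −pᵢ log₂ pᵢ: 0.25·2 + 0.125·3 + 0.125·3 + 0.5·1; summed, H = 1.750 bits.
Mean RT = a + bH = 270 + 40·1.750 = 340.00 ms.

340 ms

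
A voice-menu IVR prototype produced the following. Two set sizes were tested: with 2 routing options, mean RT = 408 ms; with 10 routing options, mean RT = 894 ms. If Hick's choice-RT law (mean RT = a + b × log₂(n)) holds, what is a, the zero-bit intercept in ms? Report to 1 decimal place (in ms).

The slope on a log₂ axis is (894 − 408) / (3.3219 − 1) = 209.309 ms/bit.
Intercept: a = 408 − 209.309·log₂(2) = 198.691 ms.

198.7 ms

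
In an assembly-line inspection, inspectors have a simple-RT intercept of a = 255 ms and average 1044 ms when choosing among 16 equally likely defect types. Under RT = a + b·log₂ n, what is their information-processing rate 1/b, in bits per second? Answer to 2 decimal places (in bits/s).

5.07 bits/s

b = (1044 − 255)/log₂ 16 = 789/4 = 197.250 ms per bit = 0.19725 s/bit; the reciprocal is 5.070 bits/s.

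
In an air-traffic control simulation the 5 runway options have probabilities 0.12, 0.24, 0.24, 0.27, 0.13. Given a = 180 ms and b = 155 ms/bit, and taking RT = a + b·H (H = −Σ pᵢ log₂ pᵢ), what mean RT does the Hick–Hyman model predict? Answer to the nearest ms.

Entropy contributions −pᵢ log₂ pᵢ: 0.3671, 0.4941, 0.4941, 0.5100, 0.3826; sum H = 2.2480 bits.
RT = a + bH = 180 + 155·2.2480 = 528.44 ms.

528 ms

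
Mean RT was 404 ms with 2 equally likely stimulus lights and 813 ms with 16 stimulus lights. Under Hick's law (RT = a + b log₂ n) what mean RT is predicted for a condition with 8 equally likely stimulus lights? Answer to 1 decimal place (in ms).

676.7 ms

RT is linear in log₂ n, so two points fix the line:
  b = (813 − 404) / (log₂ 16 − log₂ 2) = 409 / (4 − 1) = 136.333 ms/bit
  a = 404 − 136.333 × 1 = 267.667 ms
Then RT(8) = 267.667 + 136.333 × log₂ 8 = 267.667 + 136.333 × 3 ≈ 676.667 ms.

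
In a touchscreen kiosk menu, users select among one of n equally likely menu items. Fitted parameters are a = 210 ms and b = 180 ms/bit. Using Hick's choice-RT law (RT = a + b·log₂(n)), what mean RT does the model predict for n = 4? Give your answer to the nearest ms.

log₂(4) = 2 bits, so RT = 210 + 180 × 2 ≈ 570.000 ms.

570 ms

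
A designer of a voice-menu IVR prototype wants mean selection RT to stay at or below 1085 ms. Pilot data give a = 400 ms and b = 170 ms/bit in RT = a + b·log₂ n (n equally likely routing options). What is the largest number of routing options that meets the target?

Set 400 + 170·log₂ n ≤ 1085 → log₂ n ≤ (1085 − 400)/170 = 4.0294.
So n ≤ 2^4.0294 = 16.330; the largest integer n is 16.

16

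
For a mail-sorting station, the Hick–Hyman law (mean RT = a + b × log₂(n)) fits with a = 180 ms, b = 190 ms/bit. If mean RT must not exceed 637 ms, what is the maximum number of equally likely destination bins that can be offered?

Set 180 + 190·log₂ n ≤ 637 → log₂ n ≤ (637 − 180)/190 = 2.4053.
So n ≤ 2^2.4053 = 5.297; the largest integer n is 5.

5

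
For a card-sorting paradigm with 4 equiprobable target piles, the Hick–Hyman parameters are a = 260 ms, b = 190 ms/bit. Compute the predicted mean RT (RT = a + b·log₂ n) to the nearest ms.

640 ms

log₂(4) = 2 bits, so RT = 260 + 190 × 2 ≈ 640.000 ms.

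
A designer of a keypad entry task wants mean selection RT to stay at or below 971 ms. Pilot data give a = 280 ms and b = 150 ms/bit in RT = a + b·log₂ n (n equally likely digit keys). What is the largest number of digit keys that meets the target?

24

Set 280 + 150·log₂ n ≤ 971 → log₂ n ≤ (971 − 280)/150 = 4.6067.
So n ≤ 2^4.6067 = 24.364; the largest integer n is 24.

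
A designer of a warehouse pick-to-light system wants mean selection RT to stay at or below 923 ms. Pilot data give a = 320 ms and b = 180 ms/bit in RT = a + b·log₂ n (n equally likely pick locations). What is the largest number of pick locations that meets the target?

10

Set 320 + 180·log₂ n ≤ 923 → log₂ n ≤ (923 − 320)/180 = 3.3500.
So n ≤ 2^3.3500 = 10.196; the largest integer n is 10.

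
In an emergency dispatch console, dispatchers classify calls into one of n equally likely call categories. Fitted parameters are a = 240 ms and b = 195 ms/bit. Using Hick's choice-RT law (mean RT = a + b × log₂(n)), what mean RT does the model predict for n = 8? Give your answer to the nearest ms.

825 ms

log₂(8) = 3 bits, so RT = 240 + 195 × 3 ≈ 825.000 ms.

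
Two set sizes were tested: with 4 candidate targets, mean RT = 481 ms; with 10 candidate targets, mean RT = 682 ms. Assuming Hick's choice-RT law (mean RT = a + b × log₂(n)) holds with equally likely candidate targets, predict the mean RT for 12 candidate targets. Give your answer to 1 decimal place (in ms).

722.0 ms

RT is linear in log₂ n, so two points fix the line:
  b = (682 − 481) / (log₂ 10 − log₂ 4) = 201 / (3.3219 − 2) = 152.051 ms/bit
  a = 481 − 152.051 × 2 = 176.899 ms
Then RT(12) = 176.899 + 152.051 × log₂ 12 = 176.899 + 152.051 × 3.5850 ≈ 721.995 ms.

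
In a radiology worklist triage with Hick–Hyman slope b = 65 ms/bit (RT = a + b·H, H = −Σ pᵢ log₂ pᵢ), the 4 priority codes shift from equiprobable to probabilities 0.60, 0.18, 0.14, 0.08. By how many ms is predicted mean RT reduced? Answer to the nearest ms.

28 ms

The RT saving is b·ΔH. Equiprobable H₀ = log₂(4) = 2.0000 bits; with the given probabilities H = 1.5761 bits.
b·(H₀ − H) = 65 × (2.0000 − 1.5761) = 27.55 ms.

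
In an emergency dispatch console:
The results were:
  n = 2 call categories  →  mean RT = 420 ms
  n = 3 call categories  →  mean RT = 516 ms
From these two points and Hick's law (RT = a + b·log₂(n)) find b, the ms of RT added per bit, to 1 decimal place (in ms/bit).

b = (RT₂ − RT₁)/(log₂ n₂ − log₂ n₁) = (516 − 420)/(1.5850 − 1) = 164.113 ms/bit.

164.1 ms/bit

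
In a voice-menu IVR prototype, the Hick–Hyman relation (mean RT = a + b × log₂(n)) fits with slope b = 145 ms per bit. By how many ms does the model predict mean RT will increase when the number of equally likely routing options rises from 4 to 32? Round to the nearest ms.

435 ms

The intercept a cancels: ΔRT = b·(log₂ n₂ − log₂ n₁) = b·log₂(n₂/n₁).
log₂(32) − log₂(4) = log₂(32/4) = log₂(8) = 3.
ΔRT = 145 × 3.0000 = 435.000 ms.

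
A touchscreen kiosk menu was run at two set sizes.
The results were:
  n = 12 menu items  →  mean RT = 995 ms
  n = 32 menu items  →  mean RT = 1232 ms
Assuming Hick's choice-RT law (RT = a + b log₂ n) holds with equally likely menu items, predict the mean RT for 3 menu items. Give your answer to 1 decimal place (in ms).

660.0 ms

RT is linear in log₂ n, so two points fix the line:
  b = (1232 − 995) / (log₂ 32 − log₂ 12) = 237 / (5 − 3.5850) = 167.487 ms/bit
  a = 995 − 167.487 × 3.5850 = 394.566 ms
Then RT(3) = 394.566 + 167.487 × log₂ 3 = 394.566 + 167.487 × 1.5850 ≈ 660.027 ms.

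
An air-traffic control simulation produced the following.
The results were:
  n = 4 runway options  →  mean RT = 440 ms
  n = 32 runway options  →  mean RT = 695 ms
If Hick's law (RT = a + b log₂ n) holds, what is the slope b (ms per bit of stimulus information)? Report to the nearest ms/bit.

85 ms/bit

Slope: b = (695 − 440) / (log₂ 32 − log₂ 4) = 255/3.0000 = 85 ms/bit.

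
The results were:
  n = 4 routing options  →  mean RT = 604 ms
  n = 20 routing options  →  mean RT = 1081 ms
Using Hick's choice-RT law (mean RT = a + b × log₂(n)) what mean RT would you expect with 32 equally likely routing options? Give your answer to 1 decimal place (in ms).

1220.3 ms

RT is linear in log₂ n, so two points fix the line:
  b = (1081 − 604) / (log₂ 20 − log₂ 4) = 477 / (4.3219 − 2) = 205.433 ms/bit
  a = 604 − 205.433 × 2 = 193.135 ms
Then RT(32) = 193.135 + 205.433 × log₂ 32 = 193.135 + 205.433 × 5 ≈ 1220.298 ms.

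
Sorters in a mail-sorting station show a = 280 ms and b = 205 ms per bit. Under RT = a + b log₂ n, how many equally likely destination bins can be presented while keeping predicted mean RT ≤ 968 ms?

205·log₂ n ≤ 968 − 280 = 688, giving log₂ n ≤ 3.3561 and n ≤ 10.240. The largest whole number is 10.

10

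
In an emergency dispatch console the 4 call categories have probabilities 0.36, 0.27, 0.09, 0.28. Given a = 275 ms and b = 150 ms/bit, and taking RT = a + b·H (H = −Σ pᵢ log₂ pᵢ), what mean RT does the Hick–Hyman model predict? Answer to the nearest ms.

H = 0.36·log₂(1/0.36) + 0.27·log₂(1/0.27) + 0.09·log₂(1/0.09) + 0.28·log₂(1/0.28) = 1.8675 bits.
RT = 275 + 150 × 1.8675 = 555.13 ms.

555 ms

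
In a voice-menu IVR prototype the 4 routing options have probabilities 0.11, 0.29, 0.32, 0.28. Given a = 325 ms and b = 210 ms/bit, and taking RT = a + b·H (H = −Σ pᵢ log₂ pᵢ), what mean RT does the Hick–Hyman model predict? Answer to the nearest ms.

726 ms

H = 0.11·log₂(1/0.11) + 0.29·log₂(1/0.29) + 0.32·log₂(1/0.32) + 0.28·log₂(1/0.28) = 1.9084 bits.
RT = 325 + 210 × 1.9084 = 725.77 ms.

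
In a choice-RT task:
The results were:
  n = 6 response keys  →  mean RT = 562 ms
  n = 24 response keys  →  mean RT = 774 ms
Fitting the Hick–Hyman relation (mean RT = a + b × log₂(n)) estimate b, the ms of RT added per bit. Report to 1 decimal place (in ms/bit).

106.0 ms/bit

Slope: b = (774 − 562) / (log₂ 24 − log₂ 6) = 212/2.0000 = 106.000 ms/bit.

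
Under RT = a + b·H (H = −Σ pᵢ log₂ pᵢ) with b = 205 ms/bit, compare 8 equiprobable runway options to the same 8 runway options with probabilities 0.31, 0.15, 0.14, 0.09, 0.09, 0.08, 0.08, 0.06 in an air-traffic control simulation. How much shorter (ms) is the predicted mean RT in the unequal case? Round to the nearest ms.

44 ms

The RT saving is b·ΔH. Equiprobable H₀ = log₂(8) = 3.0000 bits; with the given probabilities H = 2.7833 bits.
b·(H₀ − H) = 205 × (3.0000 − 2.7833) = 44.42 ms.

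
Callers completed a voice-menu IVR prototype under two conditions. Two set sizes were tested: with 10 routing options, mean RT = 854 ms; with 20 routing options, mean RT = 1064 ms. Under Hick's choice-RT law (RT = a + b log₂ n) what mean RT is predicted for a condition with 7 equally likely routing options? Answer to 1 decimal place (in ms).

Solve the two-equation system in a and b:
  b = (1064 − 854) / (log₂ 20 − log₂ 10) = 210 / (4.3219 − 3.3219) = 210.000 ms/bit
  a = 854 − 210.000 × 3.3219 = 156.395 ms
Then RT(7) = 156.395 + 210.000 × log₂ 7 = 156.395 + 210.000 × 2.8074 ≈ 745.940 ms.

745.9 ms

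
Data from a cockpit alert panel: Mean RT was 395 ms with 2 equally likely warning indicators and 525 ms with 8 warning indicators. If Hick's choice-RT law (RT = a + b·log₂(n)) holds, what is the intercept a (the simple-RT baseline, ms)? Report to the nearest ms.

Slope: b = (525 − 395) / (log₂ 8 − log₂ 2) = 130/2.0000 = 65 ms/bit.
a = RT₁ − b·log₂ n₁ = 395 − 65 × 1 = 330.000 ms.

330 ms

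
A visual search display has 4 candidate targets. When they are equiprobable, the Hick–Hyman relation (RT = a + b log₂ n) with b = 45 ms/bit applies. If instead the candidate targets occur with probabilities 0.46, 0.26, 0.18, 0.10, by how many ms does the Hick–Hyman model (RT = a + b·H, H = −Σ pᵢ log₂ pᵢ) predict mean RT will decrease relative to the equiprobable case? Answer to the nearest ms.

9 ms

Equiprobable entropy H₀ = log₂ 4 = 2.0000 bits.
Skewed entropy H = −Σ pᵢ log₂ pᵢ = 1.7981 bits.
ΔRT = b·(H₀ − H) = 45 × 0.2019 = 9.08 ms.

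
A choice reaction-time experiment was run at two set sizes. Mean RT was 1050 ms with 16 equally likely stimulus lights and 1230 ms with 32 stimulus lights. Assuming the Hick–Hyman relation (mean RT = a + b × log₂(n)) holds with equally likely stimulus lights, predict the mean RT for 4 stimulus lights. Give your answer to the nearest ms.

With log₂ n on the abscissa the relation is linear; from the two conditions:
  b = (1230 − 1050) / (log₂ 32 − log₂ 16) = 180 / (5 − 4) = 180 ms/bit
  a = 1050 − 180 × 4 = 330 ms
Then RT(4) = 330 + 180 × log₂ 4 = 330 + 180 × 2 ≈ 690.000 ms.

690 ms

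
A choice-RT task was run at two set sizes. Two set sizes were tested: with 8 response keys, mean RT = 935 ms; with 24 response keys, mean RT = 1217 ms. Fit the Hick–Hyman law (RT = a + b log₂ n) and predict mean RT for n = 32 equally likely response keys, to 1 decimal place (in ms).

1290.8 ms

Solve the two-equation system in a and b:
  b = (1217 − 935) / (log₂ 24 − log₂ 8) = 282 / (4.5850 − 3) = 177.922 ms/bit
  a = 935 − 177.922 × 3 = 401.233 ms
Then RT(32) = 401.233 + 177.922 × log₂ 32 = 401.233 + 177.922 × 5 ≈ 1290.844 ms.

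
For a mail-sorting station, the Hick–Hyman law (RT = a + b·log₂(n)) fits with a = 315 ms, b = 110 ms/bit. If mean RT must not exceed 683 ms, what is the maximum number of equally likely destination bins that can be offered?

10

Information budget: (683 − 315)/110 = 3.3455 bits, so n ≤ 2^3.3455 = 10.164 → at most 10.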